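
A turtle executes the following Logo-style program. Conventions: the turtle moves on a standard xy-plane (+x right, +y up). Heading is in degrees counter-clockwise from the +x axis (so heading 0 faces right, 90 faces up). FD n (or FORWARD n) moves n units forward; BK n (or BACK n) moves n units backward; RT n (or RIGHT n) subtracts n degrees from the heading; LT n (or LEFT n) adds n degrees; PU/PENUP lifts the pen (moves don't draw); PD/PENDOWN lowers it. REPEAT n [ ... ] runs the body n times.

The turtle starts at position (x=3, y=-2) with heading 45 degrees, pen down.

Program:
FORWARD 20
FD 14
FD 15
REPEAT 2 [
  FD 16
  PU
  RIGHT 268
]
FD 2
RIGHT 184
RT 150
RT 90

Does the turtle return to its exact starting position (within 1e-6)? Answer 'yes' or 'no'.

Executing turtle program step by step:
Start: pos=(3,-2), heading=45, pen down
FD 20: (3,-2) -> (17.142,12.142) [heading=45, draw]
FD 14: (17.142,12.142) -> (27.042,22.042) [heading=45, draw]
FD 15: (27.042,22.042) -> (37.648,32.648) [heading=45, draw]
REPEAT 2 [
  -- iteration 1/2 --
  FD 16: (37.648,32.648) -> (48.962,43.962) [heading=45, draw]
  PU: pen up
  RT 268: heading 45 -> 137
  -- iteration 2/2 --
  FD 16: (48.962,43.962) -> (37.26,54.874) [heading=137, move]
  PU: pen up
  RT 268: heading 137 -> 229
]
FD 2: (37.26,54.874) -> (35.948,53.364) [heading=229, move]
RT 184: heading 229 -> 45
RT 150: heading 45 -> 255
RT 90: heading 255 -> 165
Final: pos=(35.948,53.364), heading=165, 4 segment(s) drawn

Start position: (3, -2)
Final position: (35.948, 53.364)
Distance = 64.427; >= 1e-6 -> NOT closed

Answer: no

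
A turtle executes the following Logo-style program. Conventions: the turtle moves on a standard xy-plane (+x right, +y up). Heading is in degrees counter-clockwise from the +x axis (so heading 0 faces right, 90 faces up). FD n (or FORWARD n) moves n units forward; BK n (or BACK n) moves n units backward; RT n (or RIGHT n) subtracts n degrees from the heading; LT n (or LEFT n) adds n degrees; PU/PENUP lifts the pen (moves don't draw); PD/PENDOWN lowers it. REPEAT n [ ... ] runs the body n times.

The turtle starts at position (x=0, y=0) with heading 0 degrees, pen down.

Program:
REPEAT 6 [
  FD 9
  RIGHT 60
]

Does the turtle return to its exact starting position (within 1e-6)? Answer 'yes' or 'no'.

Answer: yes

Derivation:
Executing turtle program step by step:
Start: pos=(0,0), heading=0, pen down
REPEAT 6 [
  -- iteration 1/6 --
  FD 9: (0,0) -> (9,0) [heading=0, draw]
  RT 60: heading 0 -> 300
  -- iteration 2/6 --
  FD 9: (9,0) -> (13.5,-7.794) [heading=300, draw]
  RT 60: heading 300 -> 240
  -- iteration 3/6 --
  FD 9: (13.5,-7.794) -> (9,-15.588) [heading=240, draw]
  RT 60: heading 240 -> 180
  -- iteration 4/6 --
  FD 9: (9,-15.588) -> (0,-15.588) [heading=180, draw]
  RT 60: heading 180 -> 120
  -- iteration 5/6 --
  FD 9: (0,-15.588) -> (-4.5,-7.794) [heading=120, draw]
  RT 60: heading 120 -> 60
  -- iteration 6/6 --
  FD 9: (-4.5,-7.794) -> (0,0) [heading=60, draw]
  RT 60: heading 60 -> 0
]
Final: pos=(0,0), heading=0, 6 segment(s) drawn

Start position: (0, 0)
Final position: (0, 0)
Distance = 0; < 1e-6 -> CLOSED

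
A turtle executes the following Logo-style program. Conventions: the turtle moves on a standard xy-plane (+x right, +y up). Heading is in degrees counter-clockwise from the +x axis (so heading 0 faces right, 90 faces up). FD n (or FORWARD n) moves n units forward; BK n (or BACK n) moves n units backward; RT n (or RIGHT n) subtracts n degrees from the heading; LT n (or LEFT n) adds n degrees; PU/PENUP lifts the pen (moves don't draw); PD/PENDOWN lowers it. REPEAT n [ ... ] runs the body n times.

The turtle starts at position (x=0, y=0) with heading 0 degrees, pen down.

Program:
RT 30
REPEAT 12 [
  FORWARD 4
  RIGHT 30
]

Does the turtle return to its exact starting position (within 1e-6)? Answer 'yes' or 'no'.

Executing turtle program step by step:
Start: pos=(0,0), heading=0, pen down
RT 30: heading 0 -> 330
REPEAT 12 [
  -- iteration 1/12 --
  FD 4: (0,0) -> (3.464,-2) [heading=330, draw]
  RT 30: heading 330 -> 300
  -- iteration 2/12 --
  FD 4: (3.464,-2) -> (5.464,-5.464) [heading=300, draw]
  RT 30: heading 300 -> 270
  -- iteration 3/12 --
  FD 4: (5.464,-5.464) -> (5.464,-9.464) [heading=270, draw]
  RT 30: heading 270 -> 240
  -- iteration 4/12 --
  FD 4: (5.464,-9.464) -> (3.464,-12.928) [heading=240, draw]
  RT 30: heading 240 -> 210
  -- iteration 5/12 --
  FD 4: (3.464,-12.928) -> (0,-14.928) [heading=210, draw]
  RT 30: heading 210 -> 180
  -- iteration 6/12 --
  FD 4: (0,-14.928) -> (-4,-14.928) [heading=180, draw]
  RT 30: heading 180 -> 150
  -- iteration 7/12 --
  FD 4: (-4,-14.928) -> (-7.464,-12.928) [heading=150, draw]
  RT 30: heading 150 -> 120
  -- iteration 8/12 --
  FD 4: (-7.464,-12.928) -> (-9.464,-9.464) [heading=120, draw]
  RT 30: heading 120 -> 90
  -- iteration 9/12 --
  FD 4: (-9.464,-9.464) -> (-9.464,-5.464) [heading=90, draw]
  RT 30: heading 90 -> 60
  -- iteration 10/12 --
  FD 4: (-9.464,-5.464) -> (-7.464,-2) [heading=60, draw]
  RT 30: heading 60 -> 30
  -- iteration 11/12 --
  FD 4: (-7.464,-2) -> (-4,0) [heading=30, draw]
  RT 30: heading 30 -> 0
  -- iteration 12/12 --
  FD 4: (-4,0) -> (0,0) [heading=0, draw]
  RT 30: heading 0 -> 330
]
Final: pos=(0,0), heading=330, 12 segment(s) drawn

Start position: (0, 0)
Final position: (0, 0)
Distance = 0; < 1e-6 -> CLOSED

Answer: yes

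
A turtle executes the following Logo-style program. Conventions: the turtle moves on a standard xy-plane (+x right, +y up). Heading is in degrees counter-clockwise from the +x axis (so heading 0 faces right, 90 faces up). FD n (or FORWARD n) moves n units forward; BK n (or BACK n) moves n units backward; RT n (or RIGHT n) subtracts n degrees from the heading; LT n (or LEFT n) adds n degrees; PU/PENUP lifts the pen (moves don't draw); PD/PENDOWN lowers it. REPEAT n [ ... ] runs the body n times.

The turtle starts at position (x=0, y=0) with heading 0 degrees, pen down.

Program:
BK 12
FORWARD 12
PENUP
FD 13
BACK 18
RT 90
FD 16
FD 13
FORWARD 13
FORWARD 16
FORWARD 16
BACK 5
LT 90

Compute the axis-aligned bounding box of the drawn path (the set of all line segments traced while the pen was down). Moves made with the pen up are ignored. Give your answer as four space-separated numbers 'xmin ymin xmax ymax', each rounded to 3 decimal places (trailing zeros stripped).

Answer: -12 0 0 0

Derivation:
Executing turtle program step by step:
Start: pos=(0,0), heading=0, pen down
BK 12: (0,0) -> (-12,0) [heading=0, draw]
FD 12: (-12,0) -> (0,0) [heading=0, draw]
PU: pen up
FD 13: (0,0) -> (13,0) [heading=0, move]
BK 18: (13,0) -> (-5,0) [heading=0, move]
RT 90: heading 0 -> 270
FD 16: (-5,0) -> (-5,-16) [heading=270, move]
FD 13: (-5,-16) -> (-5,-29) [heading=270, move]
FD 13: (-5,-29) -> (-5,-42) [heading=270, move]
FD 16: (-5,-42) -> (-5,-58) [heading=270, move]
FD 16: (-5,-58) -> (-5,-74) [heading=270, move]
BK 5: (-5,-74) -> (-5,-69) [heading=270, move]
LT 90: heading 270 -> 0
Final: pos=(-5,-69), heading=0, 2 segment(s) drawn

Segment endpoints: x in {-12, 0}, y in {0}
xmin=-12, ymin=0, xmax=0, ymax=0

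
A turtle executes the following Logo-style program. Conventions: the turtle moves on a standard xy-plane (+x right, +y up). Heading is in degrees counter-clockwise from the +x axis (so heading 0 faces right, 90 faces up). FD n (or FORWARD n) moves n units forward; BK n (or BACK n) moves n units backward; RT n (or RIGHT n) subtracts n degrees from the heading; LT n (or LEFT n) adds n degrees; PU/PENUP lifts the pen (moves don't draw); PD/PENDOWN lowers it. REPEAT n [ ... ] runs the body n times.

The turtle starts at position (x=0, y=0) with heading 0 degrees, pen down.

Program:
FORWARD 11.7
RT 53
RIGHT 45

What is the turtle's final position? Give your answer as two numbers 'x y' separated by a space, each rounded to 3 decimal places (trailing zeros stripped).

Executing turtle program step by step:
Start: pos=(0,0), heading=0, pen down
FD 11.7: (0,0) -> (11.7,0) [heading=0, draw]
RT 53: heading 0 -> 307
RT 45: heading 307 -> 262
Final: pos=(11.7,0), heading=262, 1 segment(s) drawn

Answer: 11.7 0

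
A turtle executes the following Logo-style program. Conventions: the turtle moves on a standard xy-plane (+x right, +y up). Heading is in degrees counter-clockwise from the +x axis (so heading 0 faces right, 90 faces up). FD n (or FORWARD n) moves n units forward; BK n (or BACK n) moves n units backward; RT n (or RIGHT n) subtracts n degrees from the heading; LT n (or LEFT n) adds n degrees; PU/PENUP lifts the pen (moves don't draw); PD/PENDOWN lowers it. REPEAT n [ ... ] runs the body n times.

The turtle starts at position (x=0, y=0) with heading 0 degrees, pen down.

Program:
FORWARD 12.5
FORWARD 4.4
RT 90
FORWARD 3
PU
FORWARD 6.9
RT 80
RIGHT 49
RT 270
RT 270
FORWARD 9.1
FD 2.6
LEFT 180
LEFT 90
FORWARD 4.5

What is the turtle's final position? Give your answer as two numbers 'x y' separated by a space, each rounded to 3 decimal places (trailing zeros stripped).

Answer: 23.161 -20.76

Derivation:
Executing turtle program step by step:
Start: pos=(0,0), heading=0, pen down
FD 12.5: (0,0) -> (12.5,0) [heading=0, draw]
FD 4.4: (12.5,0) -> (16.9,0) [heading=0, draw]
RT 90: heading 0 -> 270
FD 3: (16.9,0) -> (16.9,-3) [heading=270, draw]
PU: pen up
FD 6.9: (16.9,-3) -> (16.9,-9.9) [heading=270, move]
RT 80: heading 270 -> 190
RT 49: heading 190 -> 141
RT 270: heading 141 -> 231
RT 270: heading 231 -> 321
FD 9.1: (16.9,-9.9) -> (23.972,-15.627) [heading=321, move]
FD 2.6: (23.972,-15.627) -> (25.993,-17.263) [heading=321, move]
LT 180: heading 321 -> 141
LT 90: heading 141 -> 231
FD 4.5: (25.993,-17.263) -> (23.161,-20.76) [heading=231, move]
Final: pos=(23.161,-20.76), heading=231, 3 segment(s) drawn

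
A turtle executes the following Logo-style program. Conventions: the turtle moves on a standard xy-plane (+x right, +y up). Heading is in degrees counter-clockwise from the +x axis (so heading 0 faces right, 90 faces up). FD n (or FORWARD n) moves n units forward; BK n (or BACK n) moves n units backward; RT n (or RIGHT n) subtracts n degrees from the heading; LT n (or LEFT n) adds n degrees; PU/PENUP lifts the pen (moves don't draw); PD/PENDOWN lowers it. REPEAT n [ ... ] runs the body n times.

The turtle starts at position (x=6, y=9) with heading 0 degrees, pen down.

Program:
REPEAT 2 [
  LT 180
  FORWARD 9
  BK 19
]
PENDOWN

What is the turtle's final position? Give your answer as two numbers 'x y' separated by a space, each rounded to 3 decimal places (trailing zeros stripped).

Answer: 6 9

Derivation:
Executing turtle program step by step:
Start: pos=(6,9), heading=0, pen down
REPEAT 2 [
  -- iteration 1/2 --
  LT 180: heading 0 -> 180
  FD 9: (6,9) -> (-3,9) [heading=180, draw]
  BK 19: (-3,9) -> (16,9) [heading=180, draw]
  -- iteration 2/2 --
  LT 180: heading 180 -> 0
  FD 9: (16,9) -> (25,9) [heading=0, draw]
  BK 19: (25,9) -> (6,9) [heading=0, draw]
]
PD: pen down
Final: pos=(6,9), heading=0, 4 segment(s) drawn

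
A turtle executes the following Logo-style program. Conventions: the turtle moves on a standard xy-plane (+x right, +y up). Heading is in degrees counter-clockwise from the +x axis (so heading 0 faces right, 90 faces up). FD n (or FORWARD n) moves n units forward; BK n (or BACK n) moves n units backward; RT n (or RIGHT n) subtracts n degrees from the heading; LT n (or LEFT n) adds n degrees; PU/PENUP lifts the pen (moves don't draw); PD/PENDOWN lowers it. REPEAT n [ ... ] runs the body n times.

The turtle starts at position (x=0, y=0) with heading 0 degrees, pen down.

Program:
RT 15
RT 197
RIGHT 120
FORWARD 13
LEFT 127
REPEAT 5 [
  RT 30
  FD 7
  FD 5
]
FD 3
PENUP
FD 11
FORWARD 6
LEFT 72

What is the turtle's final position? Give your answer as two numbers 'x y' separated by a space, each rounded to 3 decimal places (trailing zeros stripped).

Executing turtle program step by step:
Start: pos=(0,0), heading=0, pen down
RT 15: heading 0 -> 345
RT 197: heading 345 -> 148
RT 120: heading 148 -> 28
FD 13: (0,0) -> (11.478,6.103) [heading=28, draw]
LT 127: heading 28 -> 155
REPEAT 5 [
  -- iteration 1/5 --
  RT 30: heading 155 -> 125
  FD 7: (11.478,6.103) -> (7.463,11.837) [heading=125, draw]
  FD 5: (7.463,11.837) -> (4.595,15.933) [heading=125, draw]
  -- iteration 2/5 --
  RT 30: heading 125 -> 95
  FD 7: (4.595,15.933) -> (3.985,22.906) [heading=95, draw]
  FD 5: (3.985,22.906) -> (3.55,27.887) [heading=95, draw]
  -- iteration 3/5 --
  RT 30: heading 95 -> 65
  FD 7: (3.55,27.887) -> (6.508,34.231) [heading=65, draw]
  FD 5: (6.508,34.231) -> (8.621,38.763) [heading=65, draw]
  -- iteration 4/5 --
  RT 30: heading 65 -> 35
  FD 7: (8.621,38.763) -> (14.355,42.778) [heading=35, draw]
  FD 5: (14.355,42.778) -> (18.451,45.646) [heading=35, draw]
  -- iteration 5/5 --
  RT 30: heading 35 -> 5
  FD 7: (18.451,45.646) -> (25.424,46.256) [heading=5, draw]
  FD 5: (25.424,46.256) -> (30.405,46.692) [heading=5, draw]
]
FD 3: (30.405,46.692) -> (33.394,46.953) [heading=5, draw]
PU: pen up
FD 11: (33.394,46.953) -> (44.352,47.912) [heading=5, move]
FD 6: (44.352,47.912) -> (50.329,48.435) [heading=5, move]
LT 72: heading 5 -> 77
Final: pos=(50.329,48.435), heading=77, 12 segment(s) drawn

Answer: 50.329 48.435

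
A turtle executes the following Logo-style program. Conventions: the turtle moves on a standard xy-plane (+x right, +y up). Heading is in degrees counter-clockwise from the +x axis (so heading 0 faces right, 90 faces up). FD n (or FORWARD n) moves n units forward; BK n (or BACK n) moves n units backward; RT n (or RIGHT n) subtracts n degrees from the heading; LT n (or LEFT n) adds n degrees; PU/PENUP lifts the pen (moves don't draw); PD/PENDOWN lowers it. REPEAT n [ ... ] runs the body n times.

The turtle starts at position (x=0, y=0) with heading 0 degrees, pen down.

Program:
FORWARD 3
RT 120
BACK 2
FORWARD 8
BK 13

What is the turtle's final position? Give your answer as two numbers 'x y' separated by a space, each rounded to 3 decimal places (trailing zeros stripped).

Executing turtle program step by step:
Start: pos=(0,0), heading=0, pen down
FD 3: (0,0) -> (3,0) [heading=0, draw]
RT 120: heading 0 -> 240
BK 2: (3,0) -> (4,1.732) [heading=240, draw]
FD 8: (4,1.732) -> (0,-5.196) [heading=240, draw]
BK 13: (0,-5.196) -> (6.5,6.062) [heading=240, draw]
Final: pos=(6.5,6.062), heading=240, 4 segment(s) drawn

Answer: 6.5 6.062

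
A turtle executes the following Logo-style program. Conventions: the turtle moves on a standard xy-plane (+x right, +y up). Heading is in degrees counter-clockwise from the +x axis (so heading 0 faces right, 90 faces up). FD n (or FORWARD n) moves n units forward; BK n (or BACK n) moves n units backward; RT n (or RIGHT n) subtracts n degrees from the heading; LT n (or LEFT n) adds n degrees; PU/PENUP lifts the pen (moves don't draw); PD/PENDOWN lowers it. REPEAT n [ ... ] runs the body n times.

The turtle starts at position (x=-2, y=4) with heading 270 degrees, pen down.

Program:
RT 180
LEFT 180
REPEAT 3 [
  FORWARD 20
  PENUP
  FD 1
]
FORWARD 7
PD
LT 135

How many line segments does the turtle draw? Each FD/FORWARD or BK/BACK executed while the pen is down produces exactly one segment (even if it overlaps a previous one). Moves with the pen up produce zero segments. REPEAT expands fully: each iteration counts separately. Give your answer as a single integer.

Executing turtle program step by step:
Start: pos=(-2,4), heading=270, pen down
RT 180: heading 270 -> 90
LT 180: heading 90 -> 270
REPEAT 3 [
  -- iteration 1/3 --
  FD 20: (-2,4) -> (-2,-16) [heading=270, draw]
  PU: pen up
  FD 1: (-2,-16) -> (-2,-17) [heading=270, move]
  -- iteration 2/3 --
  FD 20: (-2,-17) -> (-2,-37) [heading=270, move]
  PU: pen up
  FD 1: (-2,-37) -> (-2,-38) [heading=270, move]
  -- iteration 3/3 --
  FD 20: (-2,-38) -> (-2,-58) [heading=270, move]
  PU: pen up
  FD 1: (-2,-58) -> (-2,-59) [heading=270, move]
]
FD 7: (-2,-59) -> (-2,-66) [heading=270, move]
PD: pen down
LT 135: heading 270 -> 45
Final: pos=(-2,-66), heading=45, 1 segment(s) drawn
Segments drawn: 1

Answer: 1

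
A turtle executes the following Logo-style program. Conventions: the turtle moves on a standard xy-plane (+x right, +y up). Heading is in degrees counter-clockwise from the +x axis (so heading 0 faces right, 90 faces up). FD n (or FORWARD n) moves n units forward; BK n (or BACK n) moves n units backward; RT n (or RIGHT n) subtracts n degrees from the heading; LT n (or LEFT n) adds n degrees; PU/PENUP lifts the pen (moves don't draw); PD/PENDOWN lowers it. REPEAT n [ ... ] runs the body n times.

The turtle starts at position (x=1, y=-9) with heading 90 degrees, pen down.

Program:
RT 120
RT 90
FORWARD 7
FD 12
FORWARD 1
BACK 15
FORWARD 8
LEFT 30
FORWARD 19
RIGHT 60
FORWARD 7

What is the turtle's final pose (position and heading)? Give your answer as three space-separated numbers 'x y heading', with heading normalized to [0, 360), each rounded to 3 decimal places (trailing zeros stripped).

Answer: -11.562 -42.758 210

Derivation:
Executing turtle program step by step:
Start: pos=(1,-9), heading=90, pen down
RT 120: heading 90 -> 330
RT 90: heading 330 -> 240
FD 7: (1,-9) -> (-2.5,-15.062) [heading=240, draw]
FD 12: (-2.5,-15.062) -> (-8.5,-25.454) [heading=240, draw]
FD 1: (-8.5,-25.454) -> (-9,-26.321) [heading=240, draw]
BK 15: (-9,-26.321) -> (-1.5,-13.33) [heading=240, draw]
FD 8: (-1.5,-13.33) -> (-5.5,-20.258) [heading=240, draw]
LT 30: heading 240 -> 270
FD 19: (-5.5,-20.258) -> (-5.5,-39.258) [heading=270, draw]
RT 60: heading 270 -> 210
FD 7: (-5.5,-39.258) -> (-11.562,-42.758) [heading=210, draw]
Final: pos=(-11.562,-42.758), heading=210, 7 segment(s) drawn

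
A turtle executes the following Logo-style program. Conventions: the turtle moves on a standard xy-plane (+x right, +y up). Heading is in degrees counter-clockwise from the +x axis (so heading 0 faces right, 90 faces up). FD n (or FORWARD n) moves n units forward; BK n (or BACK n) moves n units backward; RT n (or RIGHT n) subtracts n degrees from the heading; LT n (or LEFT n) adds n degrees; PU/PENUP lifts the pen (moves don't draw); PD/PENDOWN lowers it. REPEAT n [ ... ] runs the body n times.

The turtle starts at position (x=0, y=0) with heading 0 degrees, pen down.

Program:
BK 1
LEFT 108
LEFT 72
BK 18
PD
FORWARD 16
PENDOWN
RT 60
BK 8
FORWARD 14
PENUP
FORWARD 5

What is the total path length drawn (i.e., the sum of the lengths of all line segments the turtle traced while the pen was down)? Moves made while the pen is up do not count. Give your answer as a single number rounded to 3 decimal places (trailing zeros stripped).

Answer: 57

Derivation:
Executing turtle program step by step:
Start: pos=(0,0), heading=0, pen down
BK 1: (0,0) -> (-1,0) [heading=0, draw]
LT 108: heading 0 -> 108
LT 72: heading 108 -> 180
BK 18: (-1,0) -> (17,0) [heading=180, draw]
PD: pen down
FD 16: (17,0) -> (1,0) [heading=180, draw]
PD: pen down
RT 60: heading 180 -> 120
BK 8: (1,0) -> (5,-6.928) [heading=120, draw]
FD 14: (5,-6.928) -> (-2,5.196) [heading=120, draw]
PU: pen up
FD 5: (-2,5.196) -> (-4.5,9.526) [heading=120, move]
Final: pos=(-4.5,9.526), heading=120, 5 segment(s) drawn

Segment lengths:
  seg 1: (0,0) -> (-1,0), length = 1
  seg 2: (-1,0) -> (17,0), length = 18
  seg 3: (17,0) -> (1,0), length = 16
  seg 4: (1,0) -> (5,-6.928), length = 8
  seg 5: (5,-6.928) -> (-2,5.196), length = 14
Total = 57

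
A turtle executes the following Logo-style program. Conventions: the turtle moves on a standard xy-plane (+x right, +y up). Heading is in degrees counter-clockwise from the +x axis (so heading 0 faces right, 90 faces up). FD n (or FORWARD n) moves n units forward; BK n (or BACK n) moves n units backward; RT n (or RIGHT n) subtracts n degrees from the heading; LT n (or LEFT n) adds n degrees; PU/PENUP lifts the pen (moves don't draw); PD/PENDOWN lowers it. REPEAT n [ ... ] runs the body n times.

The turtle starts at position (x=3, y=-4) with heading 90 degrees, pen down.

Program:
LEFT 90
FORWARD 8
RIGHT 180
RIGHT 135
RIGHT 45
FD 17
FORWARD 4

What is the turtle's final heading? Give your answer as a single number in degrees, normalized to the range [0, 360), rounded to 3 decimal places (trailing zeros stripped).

Executing turtle program step by step:
Start: pos=(3,-4), heading=90, pen down
LT 90: heading 90 -> 180
FD 8: (3,-4) -> (-5,-4) [heading=180, draw]
RT 180: heading 180 -> 0
RT 135: heading 0 -> 225
RT 45: heading 225 -> 180
FD 17: (-5,-4) -> (-22,-4) [heading=180, draw]
FD 4: (-22,-4) -> (-26,-4) [heading=180, draw]
Final: pos=(-26,-4), heading=180, 3 segment(s) drawn

Answer: 180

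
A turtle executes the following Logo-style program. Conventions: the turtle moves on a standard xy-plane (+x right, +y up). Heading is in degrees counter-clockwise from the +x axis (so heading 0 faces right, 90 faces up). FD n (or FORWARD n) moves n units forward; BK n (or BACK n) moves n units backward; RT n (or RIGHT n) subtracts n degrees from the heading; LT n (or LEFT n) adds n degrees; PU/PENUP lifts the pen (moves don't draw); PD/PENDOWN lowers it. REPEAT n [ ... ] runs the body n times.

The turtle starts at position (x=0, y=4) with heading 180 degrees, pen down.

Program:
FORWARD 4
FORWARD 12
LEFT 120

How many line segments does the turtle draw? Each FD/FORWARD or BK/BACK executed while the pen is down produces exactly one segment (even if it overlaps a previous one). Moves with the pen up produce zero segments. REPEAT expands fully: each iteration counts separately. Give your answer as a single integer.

Executing turtle program step by step:
Start: pos=(0,4), heading=180, pen down
FD 4: (0,4) -> (-4,4) [heading=180, draw]
FD 12: (-4,4) -> (-16,4) [heading=180, draw]
LT 120: heading 180 -> 300
Final: pos=(-16,4), heading=300, 2 segment(s) drawn
Segments drawn: 2

Answer: 2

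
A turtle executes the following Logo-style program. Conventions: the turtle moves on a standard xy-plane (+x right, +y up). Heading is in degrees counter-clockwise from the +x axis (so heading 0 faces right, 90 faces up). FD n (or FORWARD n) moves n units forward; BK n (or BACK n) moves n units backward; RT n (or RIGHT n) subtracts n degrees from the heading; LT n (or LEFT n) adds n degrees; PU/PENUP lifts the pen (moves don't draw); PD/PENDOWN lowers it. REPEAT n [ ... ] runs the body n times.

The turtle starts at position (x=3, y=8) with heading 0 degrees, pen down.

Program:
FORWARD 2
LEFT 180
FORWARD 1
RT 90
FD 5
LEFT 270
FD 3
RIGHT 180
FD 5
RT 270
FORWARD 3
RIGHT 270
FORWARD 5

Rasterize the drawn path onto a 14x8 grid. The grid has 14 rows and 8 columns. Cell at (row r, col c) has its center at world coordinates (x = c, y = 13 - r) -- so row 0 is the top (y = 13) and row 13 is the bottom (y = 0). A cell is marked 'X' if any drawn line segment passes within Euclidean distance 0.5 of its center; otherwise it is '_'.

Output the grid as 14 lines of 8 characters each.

Answer: __XXXXXX
__X_X___
__X_X___
__XXXXXX
____X___
___XXX__
________
________
________
________
________
________
________
________

Derivation:
Segment 0: (3,8) -> (5,8)
Segment 1: (5,8) -> (4,8)
Segment 2: (4,8) -> (4,13)
Segment 3: (4,13) -> (7,13)
Segment 4: (7,13) -> (2,13)
Segment 5: (2,13) -> (2,10)
Segment 6: (2,10) -> (7,10)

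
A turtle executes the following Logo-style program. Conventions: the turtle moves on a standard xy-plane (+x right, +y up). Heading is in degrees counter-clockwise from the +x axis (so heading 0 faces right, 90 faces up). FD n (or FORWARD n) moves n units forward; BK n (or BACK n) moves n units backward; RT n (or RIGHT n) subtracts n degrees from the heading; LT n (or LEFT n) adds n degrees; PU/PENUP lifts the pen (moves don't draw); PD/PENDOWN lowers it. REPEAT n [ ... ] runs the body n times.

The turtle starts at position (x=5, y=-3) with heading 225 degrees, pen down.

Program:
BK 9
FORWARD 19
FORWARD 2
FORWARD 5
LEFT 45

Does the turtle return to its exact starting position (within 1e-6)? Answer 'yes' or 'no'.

Answer: no

Derivation:
Executing turtle program step by step:
Start: pos=(5,-3), heading=225, pen down
BK 9: (5,-3) -> (11.364,3.364) [heading=225, draw]
FD 19: (11.364,3.364) -> (-2.071,-10.071) [heading=225, draw]
FD 2: (-2.071,-10.071) -> (-3.485,-11.485) [heading=225, draw]
FD 5: (-3.485,-11.485) -> (-7.021,-15.021) [heading=225, draw]
LT 45: heading 225 -> 270
Final: pos=(-7.021,-15.021), heading=270, 4 segment(s) drawn

Start position: (5, -3)
Final position: (-7.021, -15.021)
Distance = 17; >= 1e-6 -> NOT closed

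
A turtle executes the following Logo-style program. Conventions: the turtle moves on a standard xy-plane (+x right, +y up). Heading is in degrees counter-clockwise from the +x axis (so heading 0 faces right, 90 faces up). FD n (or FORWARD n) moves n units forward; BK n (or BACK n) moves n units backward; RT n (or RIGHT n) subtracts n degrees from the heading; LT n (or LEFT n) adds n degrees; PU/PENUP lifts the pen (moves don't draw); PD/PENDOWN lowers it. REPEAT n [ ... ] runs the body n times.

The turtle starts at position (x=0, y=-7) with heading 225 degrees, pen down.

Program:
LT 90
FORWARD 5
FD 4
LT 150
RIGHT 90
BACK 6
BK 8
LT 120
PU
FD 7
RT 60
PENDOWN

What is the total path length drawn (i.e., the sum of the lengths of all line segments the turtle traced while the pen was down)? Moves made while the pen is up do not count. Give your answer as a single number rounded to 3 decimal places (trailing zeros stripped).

Answer: 23

Derivation:
Executing turtle program step by step:
Start: pos=(0,-7), heading=225, pen down
LT 90: heading 225 -> 315
FD 5: (0,-7) -> (3.536,-10.536) [heading=315, draw]
FD 4: (3.536,-10.536) -> (6.364,-13.364) [heading=315, draw]
LT 150: heading 315 -> 105
RT 90: heading 105 -> 15
BK 6: (6.364,-13.364) -> (0.568,-14.917) [heading=15, draw]
BK 8: (0.568,-14.917) -> (-7.159,-16.987) [heading=15, draw]
LT 120: heading 15 -> 135
PU: pen up
FD 7: (-7.159,-16.987) -> (-12.109,-12.038) [heading=135, move]
RT 60: heading 135 -> 75
PD: pen down
Final: pos=(-12.109,-12.038), heading=75, 4 segment(s) drawn

Segment lengths:
  seg 1: (0,-7) -> (3.536,-10.536), length = 5
  seg 2: (3.536,-10.536) -> (6.364,-13.364), length = 4
  seg 3: (6.364,-13.364) -> (0.568,-14.917), length = 6
  seg 4: (0.568,-14.917) -> (-7.159,-16.987), length = 8
Total = 23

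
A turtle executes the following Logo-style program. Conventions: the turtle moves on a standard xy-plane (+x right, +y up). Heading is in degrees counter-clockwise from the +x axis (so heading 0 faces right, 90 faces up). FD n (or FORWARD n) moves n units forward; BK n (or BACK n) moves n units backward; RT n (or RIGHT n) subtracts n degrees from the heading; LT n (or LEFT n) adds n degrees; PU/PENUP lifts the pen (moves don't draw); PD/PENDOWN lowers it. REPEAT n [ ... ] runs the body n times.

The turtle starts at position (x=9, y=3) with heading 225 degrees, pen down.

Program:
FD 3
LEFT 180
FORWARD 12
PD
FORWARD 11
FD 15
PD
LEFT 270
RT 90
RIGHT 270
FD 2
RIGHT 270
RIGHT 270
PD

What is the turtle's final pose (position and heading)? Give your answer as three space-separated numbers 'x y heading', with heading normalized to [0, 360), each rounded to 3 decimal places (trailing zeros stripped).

Executing turtle program step by step:
Start: pos=(9,3), heading=225, pen down
FD 3: (9,3) -> (6.879,0.879) [heading=225, draw]
LT 180: heading 225 -> 45
FD 12: (6.879,0.879) -> (15.364,9.364) [heading=45, draw]
PD: pen down
FD 11: (15.364,9.364) -> (23.142,17.142) [heading=45, draw]
FD 15: (23.142,17.142) -> (33.749,27.749) [heading=45, draw]
PD: pen down
LT 270: heading 45 -> 315
RT 90: heading 315 -> 225
RT 270: heading 225 -> 315
FD 2: (33.749,27.749) -> (35.163,26.335) [heading=315, draw]
RT 270: heading 315 -> 45
RT 270: heading 45 -> 135
PD: pen down
Final: pos=(35.163,26.335), heading=135, 5 segment(s) drawn

Answer: 35.163 26.335 135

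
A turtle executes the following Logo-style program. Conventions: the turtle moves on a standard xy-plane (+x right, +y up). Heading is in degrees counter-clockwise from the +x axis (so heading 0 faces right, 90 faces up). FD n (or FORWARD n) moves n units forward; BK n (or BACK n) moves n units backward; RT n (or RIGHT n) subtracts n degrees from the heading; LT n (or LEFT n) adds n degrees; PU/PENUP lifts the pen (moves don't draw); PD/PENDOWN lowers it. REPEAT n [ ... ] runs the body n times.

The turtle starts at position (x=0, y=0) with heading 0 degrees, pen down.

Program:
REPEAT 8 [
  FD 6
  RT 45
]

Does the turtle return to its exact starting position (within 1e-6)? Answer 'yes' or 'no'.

Executing turtle program step by step:
Start: pos=(0,0), heading=0, pen down
REPEAT 8 [
  -- iteration 1/8 --
  FD 6: (0,0) -> (6,0) [heading=0, draw]
  RT 45: heading 0 -> 315
  -- iteration 2/8 --
  FD 6: (6,0) -> (10.243,-4.243) [heading=315, draw]
  RT 45: heading 315 -> 270
  -- iteration 3/8 --
  FD 6: (10.243,-4.243) -> (10.243,-10.243) [heading=270, draw]
  RT 45: heading 270 -> 225
  -- iteration 4/8 --
  FD 6: (10.243,-10.243) -> (6,-14.485) [heading=225, draw]
  RT 45: heading 225 -> 180
  -- iteration 5/8 --
  FD 6: (6,-14.485) -> (0,-14.485) [heading=180, draw]
  RT 45: heading 180 -> 135
  -- iteration 6/8 --
  FD 6: (0,-14.485) -> (-4.243,-10.243) [heading=135, draw]
  RT 45: heading 135 -> 90
  -- iteration 7/8 --
  FD 6: (-4.243,-10.243) -> (-4.243,-4.243) [heading=90, draw]
  RT 45: heading 90 -> 45
  -- iteration 8/8 --
  FD 6: (-4.243,-4.243) -> (0,0) [heading=45, draw]
  RT 45: heading 45 -> 0
]
Final: pos=(0,0), heading=0, 8 segment(s) drawn

Start position: (0, 0)
Final position: (0, 0)
Distance = 0; < 1e-6 -> CLOSED

Answer: yes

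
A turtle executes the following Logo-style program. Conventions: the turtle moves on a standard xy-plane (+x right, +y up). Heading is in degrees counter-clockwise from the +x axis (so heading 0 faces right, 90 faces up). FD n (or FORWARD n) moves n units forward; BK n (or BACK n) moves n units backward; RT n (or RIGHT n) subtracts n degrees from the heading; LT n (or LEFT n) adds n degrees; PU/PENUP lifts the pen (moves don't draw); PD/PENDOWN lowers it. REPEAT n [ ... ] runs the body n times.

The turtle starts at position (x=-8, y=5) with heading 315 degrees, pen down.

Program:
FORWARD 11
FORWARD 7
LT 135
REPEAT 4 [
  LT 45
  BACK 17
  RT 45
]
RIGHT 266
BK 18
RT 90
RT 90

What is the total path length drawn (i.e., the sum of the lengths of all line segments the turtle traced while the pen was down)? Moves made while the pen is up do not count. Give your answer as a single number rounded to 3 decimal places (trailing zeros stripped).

Executing turtle program step by step:
Start: pos=(-8,5), heading=315, pen down
FD 11: (-8,5) -> (-0.222,-2.778) [heading=315, draw]
FD 7: (-0.222,-2.778) -> (4.728,-7.728) [heading=315, draw]
LT 135: heading 315 -> 90
REPEAT 4 [
  -- iteration 1/4 --
  LT 45: heading 90 -> 135
  BK 17: (4.728,-7.728) -> (16.749,-19.749) [heading=135, draw]
  RT 45: heading 135 -> 90
  -- iteration 2/4 --
  LT 45: heading 90 -> 135
  BK 17: (16.749,-19.749) -> (28.77,-31.77) [heading=135, draw]
  RT 45: heading 135 -> 90
  -- iteration 3/4 --
  LT 45: heading 90 -> 135
  BK 17: (28.77,-31.77) -> (40.79,-43.79) [heading=135, draw]
  RT 45: heading 135 -> 90
  -- iteration 4/4 --
  LT 45: heading 90 -> 135
  BK 17: (40.79,-43.79) -> (52.811,-55.811) [heading=135, draw]
  RT 45: heading 135 -> 90
]
RT 266: heading 90 -> 184
BK 18: (52.811,-55.811) -> (70.767,-54.556) [heading=184, draw]
RT 90: heading 184 -> 94
RT 90: heading 94 -> 4
Final: pos=(70.767,-54.556), heading=4, 7 segment(s) drawn

Segment lengths:
  seg 1: (-8,5) -> (-0.222,-2.778), length = 11
  seg 2: (-0.222,-2.778) -> (4.728,-7.728), length = 7
  seg 3: (4.728,-7.728) -> (16.749,-19.749), length = 17
  seg 4: (16.749,-19.749) -> (28.77,-31.77), length = 17
  seg 5: (28.77,-31.77) -> (40.79,-43.79), length = 17
  seg 6: (40.79,-43.79) -> (52.811,-55.811), length = 17
  seg 7: (52.811,-55.811) -> (70.767,-54.556), length = 18
Total = 104

Answer: 104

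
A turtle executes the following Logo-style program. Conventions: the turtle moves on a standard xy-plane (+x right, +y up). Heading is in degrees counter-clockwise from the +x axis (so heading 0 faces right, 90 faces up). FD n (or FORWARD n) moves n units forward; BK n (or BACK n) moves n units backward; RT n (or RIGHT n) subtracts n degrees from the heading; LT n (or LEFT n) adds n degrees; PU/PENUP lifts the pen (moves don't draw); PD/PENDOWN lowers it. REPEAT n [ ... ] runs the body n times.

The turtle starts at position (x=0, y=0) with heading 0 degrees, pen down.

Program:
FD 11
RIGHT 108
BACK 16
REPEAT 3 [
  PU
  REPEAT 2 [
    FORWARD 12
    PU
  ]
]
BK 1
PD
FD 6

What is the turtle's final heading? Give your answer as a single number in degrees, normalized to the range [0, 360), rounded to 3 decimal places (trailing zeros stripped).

Answer: 252

Derivation:
Executing turtle program step by step:
Start: pos=(0,0), heading=0, pen down
FD 11: (0,0) -> (11,0) [heading=0, draw]
RT 108: heading 0 -> 252
BK 16: (11,0) -> (15.944,15.217) [heading=252, draw]
REPEAT 3 [
  -- iteration 1/3 --
  PU: pen up
  REPEAT 2 [
    -- iteration 1/2 --
    FD 12: (15.944,15.217) -> (12.236,3.804) [heading=252, move]
    PU: pen up
    -- iteration 2/2 --
    FD 12: (12.236,3.804) -> (8.528,-7.608) [heading=252, move]
    PU: pen up
  ]
  -- iteration 2/3 --
  PU: pen up
  REPEAT 2 [
    -- iteration 1/2 --
    FD 12: (8.528,-7.608) -> (4.82,-19.021) [heading=252, move]
    PU: pen up
    -- iteration 2/2 --
    FD 12: (4.82,-19.021) -> (1.111,-30.434) [heading=252, move]
    PU: pen up
  ]
  -- iteration 3/3 --
  PU: pen up
  REPEAT 2 [
    -- iteration 1/2 --
    FD 12: (1.111,-30.434) -> (-2.597,-41.846) [heading=252, move]
    PU: pen up
    -- iteration 2/2 --
    FD 12: (-2.597,-41.846) -> (-6.305,-53.259) [heading=252, move]
    PU: pen up
  ]
]
BK 1: (-6.305,-53.259) -> (-5.996,-52.308) [heading=252, move]
PD: pen down
FD 6: (-5.996,-52.308) -> (-7.85,-58.014) [heading=252, draw]
Final: pos=(-7.85,-58.014), heading=252, 3 segment(s) drawn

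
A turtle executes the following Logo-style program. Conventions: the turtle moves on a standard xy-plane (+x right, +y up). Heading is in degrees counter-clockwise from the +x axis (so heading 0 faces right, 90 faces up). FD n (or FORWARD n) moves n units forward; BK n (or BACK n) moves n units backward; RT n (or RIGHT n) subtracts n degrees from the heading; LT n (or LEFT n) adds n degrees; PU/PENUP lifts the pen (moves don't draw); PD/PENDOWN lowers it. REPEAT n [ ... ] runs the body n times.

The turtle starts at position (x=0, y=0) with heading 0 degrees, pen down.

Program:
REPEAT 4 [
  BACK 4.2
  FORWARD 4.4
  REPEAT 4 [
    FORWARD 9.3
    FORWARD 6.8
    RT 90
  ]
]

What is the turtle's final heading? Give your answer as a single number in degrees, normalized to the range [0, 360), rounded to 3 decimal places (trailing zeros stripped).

Answer: 0

Derivation:
Executing turtle program step by step:
Start: pos=(0,0), heading=0, pen down
REPEAT 4 [
  -- iteration 1/4 --
  BK 4.2: (0,0) -> (-4.2,0) [heading=0, draw]
  FD 4.4: (-4.2,0) -> (0.2,0) [heading=0, draw]
  REPEAT 4 [
    -- iteration 1/4 --
    FD 9.3: (0.2,0) -> (9.5,0) [heading=0, draw]
    FD 6.8: (9.5,0) -> (16.3,0) [heading=0, draw]
    RT 90: heading 0 -> 270
    -- iteration 2/4 --
    FD 9.3: (16.3,0) -> (16.3,-9.3) [heading=270, draw]
    FD 6.8: (16.3,-9.3) -> (16.3,-16.1) [heading=270, draw]
    RT 90: heading 270 -> 180
    -- iteration 3/4 --
    FD 9.3: (16.3,-16.1) -> (7,-16.1) [heading=180, draw]
    FD 6.8: (7,-16.1) -> (0.2,-16.1) [heading=180, draw]
    RT 90: heading 180 -> 90
    -- iteration 4/4 --
    FD 9.3: (0.2,-16.1) -> (0.2,-6.8) [heading=90, draw]
    FD 6.8: (0.2,-6.8) -> (0.2,0) [heading=90, draw]
    RT 90: heading 90 -> 0
  ]
  -- iteration 2/4 --
  BK 4.2: (0.2,0) -> (-4,0) [heading=0, draw]
  FD 4.4: (-4,0) -> (0.4,0) [heading=0, draw]
  REPEAT 4 [
    -- iteration 1/4 --
    FD 9.3: (0.4,0) -> (9.7,0) [heading=0, draw]
    FD 6.8: (9.7,0) -> (16.5,0) [heading=0, draw]
    RT 90: heading 0 -> 270
    -- iteration 2/4 --
    FD 9.3: (16.5,0) -> (16.5,-9.3) [heading=270, draw]
    FD 6.8: (16.5,-9.3) -> (16.5,-16.1) [heading=270, draw]
    RT 90: heading 270 -> 180
    -- iteration 3/4 --
    FD 9.3: (16.5,-16.1) -> (7.2,-16.1) [heading=180, draw]
    FD 6.8: (7.2,-16.1) -> (0.4,-16.1) [heading=180, draw]
    RT 90: heading 180 -> 90
    -- iteration 4/4 --
    FD 9.3: (0.4,-16.1) -> (0.4,-6.8) [heading=90, draw]
    FD 6.8: (0.4,-6.8) -> (0.4,0) [heading=90, draw]
    RT 90: heading 90 -> 0
  ]
  -- iteration 3/4 --
  BK 4.2: (0.4,0) -> (-3.8,0) [heading=0, draw]
  FD 4.4: (-3.8,0) -> (0.6,0) [heading=0, draw]
  REPEAT 4 [
    -- iteration 1/4 --
    FD 9.3: (0.6,0) -> (9.9,0) [heading=0, draw]
    FD 6.8: (9.9,0) -> (16.7,0) [heading=0, draw]
    RT 90: heading 0 -> 270
    -- iteration 2/4 --
    FD 9.3: (16.7,0) -> (16.7,-9.3) [heading=270, draw]
    FD 6.8: (16.7,-9.3) -> (16.7,-16.1) [heading=270, draw]
    RT 90: heading 270 -> 180
    -- iteration 3/4 --
    FD 9.3: (16.7,-16.1) -> (7.4,-16.1) [heading=180, draw]
    FD 6.8: (7.4,-16.1) -> (0.6,-16.1) [heading=180, draw]
    RT 90: heading 180 -> 90
    -- iteration 4/4 --
    FD 9.3: (0.6,-16.1) -> (0.6,-6.8) [heading=90, draw]
    FD 6.8: (0.6,-6.8) -> (0.6,0) [heading=90, draw]
    RT 90: heading 90 -> 0
  ]
  -- iteration 4/4 --
  BK 4.2: (0.6,0) -> (-3.6,0) [heading=0, draw]
  FD 4.4: (-3.6,0) -> (0.8,0) [heading=0, draw]
  REPEAT 4 [
    -- iteration 1/4 --
    FD 9.3: (0.8,0) -> (10.1,0) [heading=0, draw]
    FD 6.8: (10.1,0) -> (16.9,0) [heading=0, draw]
    RT 90: heading 0 -> 270
    -- iteration 2/4 --
    FD 9.3: (16.9,0) -> (16.9,-9.3) [heading=270, draw]
    FD 6.8: (16.9,-9.3) -> (16.9,-16.1) [heading=270, draw]
    RT 90: heading 270 -> 180
    -- iteration 3/4 --
    FD 9.3: (16.9,-16.1) -> (7.6,-16.1) [heading=180, draw]
    FD 6.8: (7.6,-16.1) -> (0.8,-16.1) [heading=180, draw]
    RT 90: heading 180 -> 90
    -- iteration 4/4 --
    FD 9.3: (0.8,-16.1) -> (0.8,-6.8) [heading=90, draw]
    FD 6.8: (0.8,-6.8) -> (0.8,0) [heading=90, draw]
    RT 90: heading 90 -> 0
  ]
]
Final: pos=(0.8,0), heading=0, 40 segment(s) drawn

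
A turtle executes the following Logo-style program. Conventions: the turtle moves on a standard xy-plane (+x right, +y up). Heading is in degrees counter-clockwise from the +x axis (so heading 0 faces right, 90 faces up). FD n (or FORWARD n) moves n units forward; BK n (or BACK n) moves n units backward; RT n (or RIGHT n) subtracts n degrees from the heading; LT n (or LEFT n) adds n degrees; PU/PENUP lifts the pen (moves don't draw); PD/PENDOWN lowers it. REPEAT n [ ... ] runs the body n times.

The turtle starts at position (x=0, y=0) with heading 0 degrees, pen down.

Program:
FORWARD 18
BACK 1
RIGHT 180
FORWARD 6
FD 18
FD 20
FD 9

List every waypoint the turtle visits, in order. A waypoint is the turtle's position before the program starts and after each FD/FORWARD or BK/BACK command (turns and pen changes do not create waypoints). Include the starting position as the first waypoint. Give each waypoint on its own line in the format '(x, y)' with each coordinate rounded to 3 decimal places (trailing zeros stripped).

Executing turtle program step by step:
Start: pos=(0,0), heading=0, pen down
FD 18: (0,0) -> (18,0) [heading=0, draw]
BK 1: (18,0) -> (17,0) [heading=0, draw]
RT 180: heading 0 -> 180
FD 6: (17,0) -> (11,0) [heading=180, draw]
FD 18: (11,0) -> (-7,0) [heading=180, draw]
FD 20: (-7,0) -> (-27,0) [heading=180, draw]
FD 9: (-27,0) -> (-36,0) [heading=180, draw]
Final: pos=(-36,0), heading=180, 6 segment(s) drawn
Waypoints (7 total):
(0, 0)
(18, 0)
(17, 0)
(11, 0)
(-7, 0)
(-27, 0)
(-36, 0)

Answer: (0, 0)
(18, 0)
(17, 0)
(11, 0)
(-7, 0)
(-27, 0)
(-36, 0)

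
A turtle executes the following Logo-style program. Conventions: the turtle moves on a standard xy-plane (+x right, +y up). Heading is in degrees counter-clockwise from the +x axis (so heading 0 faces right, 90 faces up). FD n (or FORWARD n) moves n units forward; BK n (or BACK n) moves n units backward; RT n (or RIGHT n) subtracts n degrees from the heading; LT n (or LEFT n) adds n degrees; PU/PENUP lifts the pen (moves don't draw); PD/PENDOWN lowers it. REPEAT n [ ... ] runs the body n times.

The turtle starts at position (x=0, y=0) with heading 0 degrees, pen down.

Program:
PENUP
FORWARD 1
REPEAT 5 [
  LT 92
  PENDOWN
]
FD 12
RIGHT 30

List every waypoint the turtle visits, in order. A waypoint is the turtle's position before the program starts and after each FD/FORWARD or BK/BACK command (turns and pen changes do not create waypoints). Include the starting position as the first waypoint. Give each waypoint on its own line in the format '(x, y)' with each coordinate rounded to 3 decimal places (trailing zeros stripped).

Answer: (0, 0)
(1, 0)
(-1.084, 11.818)

Derivation:
Executing turtle program step by step:
Start: pos=(0,0), heading=0, pen down
PU: pen up
FD 1: (0,0) -> (1,0) [heading=0, move]
REPEAT 5 [
  -- iteration 1/5 --
  LT 92: heading 0 -> 92
  PD: pen down
  -- iteration 2/5 --
  LT 92: heading 92 -> 184
  PD: pen down
  -- iteration 3/5 --
  LT 92: heading 184 -> 276
  PD: pen down
  -- iteration 4/5 --
  LT 92: heading 276 -> 8
  PD: pen down
  -- iteration 5/5 --
  LT 92: heading 8 -> 100
  PD: pen down
]
FD 12: (1,0) -> (-1.084,11.818) [heading=100, draw]
RT 30: heading 100 -> 70
Final: pos=(-1.084,11.818), heading=70, 1 segment(s) drawn
Waypoints (3 total):
(0, 0)
(1, 0)
(-1.084, 11.818)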